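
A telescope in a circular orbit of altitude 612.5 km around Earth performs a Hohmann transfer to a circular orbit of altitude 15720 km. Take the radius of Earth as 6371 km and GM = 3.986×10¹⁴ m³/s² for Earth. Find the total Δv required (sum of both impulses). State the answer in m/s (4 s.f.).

r₁ = 6371 + 612.5 = 6983.5 km = 6.9835×10⁶ m.
r₂ = 6371 + 15720 = 22091 km = 2.2091×10⁷ m.
Transfer ellipse a_t = (r₁ + r₂)/2 = 1.454×10⁷ m.
At r₁: circular v_c1 = √(μ/r₁) = 7555 m/s; transfer-perigee v_p = √[μ(2/r₁ − 1/a_t)] = 9313 m/s.
Δv₁ = v_p − v_c1 = 1758 m/s.
At r₂: circular v_c2 = √(μ/r₂) = 4248 m/s; transfer-apogee v_a = √[μ(2/r₂ − 1/a_t)] = 2944 m/s.
Δv₂ = v_c2 − v_a = 1304 m/s.
Total Δv = Δv₁ + Δv₂ = 3062 m/s.

Δv_total ≈ 3062 m/s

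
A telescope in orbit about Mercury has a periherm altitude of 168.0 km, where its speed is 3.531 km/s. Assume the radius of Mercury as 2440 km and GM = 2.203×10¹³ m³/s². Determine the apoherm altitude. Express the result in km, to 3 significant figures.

apoherm altitude ≈ 4910 km

r_p = 2440 + 168.0 = 2608.0 km = 2.608×10⁶ m.
Specific energy ε = v²/2 − μ/r = -2.213×10⁶ J/kg, so a = −μ/(2ε) = 4.977×10⁶ m.
The apsides satisfy r_p + r_a = 2a, so the apoherm radius is 2a − r_p = 7.346×10⁶ m = 7346.3 km.
Apoherm altitude = 7346.3 − 2440 = 4906.3 km.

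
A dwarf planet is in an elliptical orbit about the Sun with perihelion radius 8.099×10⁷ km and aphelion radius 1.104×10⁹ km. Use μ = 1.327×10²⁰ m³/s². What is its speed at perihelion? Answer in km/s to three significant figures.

Semi-major axis a = (r_p + r_a)/2 = 5.9250×10⁸ km = 5.925×10¹¹ m.
Vis-viva: v² = μ(2/r − 1/a) = 1.327×10²⁰ × (2.469×10⁻¹¹ − 1.688×10⁻¹²) = 3.053×10⁹ m²/s².
v = 55250 m/s = 55.25 km/s.

v ≈ 55.3 km/s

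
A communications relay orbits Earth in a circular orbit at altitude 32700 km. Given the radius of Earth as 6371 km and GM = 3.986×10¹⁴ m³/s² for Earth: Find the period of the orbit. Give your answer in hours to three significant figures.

T ≈ 21.3 hours

r = 6371 + 32700 = 39071 km = 3.9071×10⁷ m.
Kepler's third law: T = 2π√(r³/μ) = 2π√((3.907×10⁷)³ / 3.986×10¹⁴).
r³/μ = 1.496×10⁸ s², so T = 2π × 1.223×10⁴ = 7.686×10⁴ s.
Converting: 7.686×10⁴ s ÷ 3600 = 21.35 hours.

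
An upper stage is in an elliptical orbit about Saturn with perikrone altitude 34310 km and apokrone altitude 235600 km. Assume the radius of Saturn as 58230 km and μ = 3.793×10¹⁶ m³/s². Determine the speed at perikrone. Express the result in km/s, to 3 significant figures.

r_p = 58230 + 34310 = 92540 km = 9.2540×10⁷ m.
r_a = 58230 + 235600 = 293830 km = 2.9383×10⁸ m.
Semi-major axis a = (r_p + r_a)/2 = 1.9318×10⁵ km = 1.932×10⁸ m.
Vis-viva: v² = μ(2/r − 1/a) = 3.793×10¹⁶ × (2.161×10⁻⁸ − 5.176×10⁻⁹) = 6.234×10⁸ m²/s².
v = 24970 m/s = 24.97 km/s.

v ≈ 25.0 km/s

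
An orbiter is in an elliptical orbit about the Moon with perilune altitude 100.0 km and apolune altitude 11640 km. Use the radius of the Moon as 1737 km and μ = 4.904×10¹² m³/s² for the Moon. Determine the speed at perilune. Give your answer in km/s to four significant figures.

r_p = 1737 + 100.0 = 1837.0 km = 1.8370×10⁶ m.
r_a = 1737 + 11640 = 13377 km = 1.3377×10⁷ m.
Semi-major axis a = (r_p + r_a)/2 = 7607.0 km = 7.607×10⁶ m.
Vis-viva: v² = μ(2/r − 1/a) = 4.904×10¹² × (1.089×10⁻⁶ − 1.315×10⁻⁷) = 4.694×10⁶ m²/s².
v = 2167 m/s = 2.167 km/s.

v ≈ 2.167 km/s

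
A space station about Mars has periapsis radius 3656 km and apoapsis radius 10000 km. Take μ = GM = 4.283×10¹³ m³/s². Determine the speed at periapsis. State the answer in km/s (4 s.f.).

Semi-major axis a = (r_p + r_a)/2 = 6828.0 km = 6.828×10⁶ m.
Vis-viva: v² = μ(2/r − 1/a) = 4.283×10¹³ × (5.470×10⁻⁷ − 1.465×10⁻⁷) = 1.716×10⁷ m²/s².
v = 4142 m/s = 4.142 km/s.

v ≈ 4.142 km/s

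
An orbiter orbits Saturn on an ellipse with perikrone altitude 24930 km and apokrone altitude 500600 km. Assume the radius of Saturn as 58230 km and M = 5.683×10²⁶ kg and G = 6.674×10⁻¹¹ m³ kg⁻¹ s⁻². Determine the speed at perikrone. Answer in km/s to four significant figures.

μ = GM = 6.674×10⁻¹¹ × 5.683×10²⁶ = 3.793×10¹⁶ m³/s².
r_p = 58230 + 24930 = 83160 km = 8.3160×10⁷ m.
r_a = 58230 + 500600 = 558830 km = 5.5883×10⁸ m.
Semi-major axis a = (r_p + r_a)/2 = 3.2100×10⁵ km = 3.210×10⁸ m.
Vis-viva: v² = μ(2/r − 1/a) = 3.793×10¹⁶ × (2.405×10⁻⁸ − 3.115×10⁻⁹) = 7.940×10⁸ m²/s².
v = 28180 m/s = 28.18 km/s.

v ≈ 28.18 km/s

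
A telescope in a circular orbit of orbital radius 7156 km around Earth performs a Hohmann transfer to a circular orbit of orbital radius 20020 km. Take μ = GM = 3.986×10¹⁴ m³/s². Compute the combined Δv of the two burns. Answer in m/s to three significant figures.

Δv_total ≈ 2820 m/s

r₁ = 7156 km = 7.156×10⁶ m.
r₂ = 20020 km = 2.002×10⁷ m.
Transfer ellipse a_t = (r₁ + r₂)/2 = 1.359×10⁷ m.
At r₁: circular v_c1 = √(μ/r₁) = 7463 m/s; transfer-perigee v_p = √[μ(2/r₁ − 1/a_t)] = 9059 m/s.
Δv₁ = v_p − v_c1 = 1596 m/s.
At r₂: circular v_c2 = √(μ/r₂) = 4462 m/s; transfer-apogee v_a = √[μ(2/r₂ − 1/a_t)] = 3238 m/s.
Δv₂ = v_c2 − v_a = 1224 m/s.
Total Δv = Δv₁ + Δv₂ = 2820 m/s.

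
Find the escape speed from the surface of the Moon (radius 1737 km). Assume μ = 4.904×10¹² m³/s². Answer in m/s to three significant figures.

r = R = 1.737×10⁶ m.
Escape speed v_esc = √(2μ/r) = √(2 × 4.904×10¹² / 1.737×10⁶) = √(5.647×10⁶) = 2376 m/s.

v_esc ≈ 2380 m/s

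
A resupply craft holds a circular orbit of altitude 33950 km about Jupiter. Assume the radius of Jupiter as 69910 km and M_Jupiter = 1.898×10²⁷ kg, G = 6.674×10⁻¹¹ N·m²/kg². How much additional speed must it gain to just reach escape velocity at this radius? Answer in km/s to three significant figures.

Δv ≈ 14.5 km/s

μ = GM = 6.674×10⁻¹¹ × 1.898×10²⁷ = 1.267×10¹⁷ m³/s².
r = 69910 + 33950 = 103860 km = 1.0386×10⁸ m.
Circular speed v_c = √(μ/r) = 34920 m/s.
Escape speed v_esc = √(2μ/r) = √2 × v_c = 49390 m/s.
Δv = v_esc − v_c = 14470 m/s = 14.47 km/s.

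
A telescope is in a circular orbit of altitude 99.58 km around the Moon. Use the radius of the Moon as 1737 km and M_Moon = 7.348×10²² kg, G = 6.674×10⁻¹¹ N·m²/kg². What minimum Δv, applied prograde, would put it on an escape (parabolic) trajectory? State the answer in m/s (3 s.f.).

μ = GM = 6.674×10⁻¹¹ × 7.348×10²² = 4.904×10¹² m³/s².
r = 1737 + 99.58 = 1836.6 km = 1.8366×10⁶ m.
Circular speed v_c = √(μ/r) = 1634 m/s.
Escape speed v_esc = √(2μ/r) = √2 × v_c = 2311 m/s.
Δv = v_esc − v_c = 676.9 m/s.

Δv ≈ 677 m/s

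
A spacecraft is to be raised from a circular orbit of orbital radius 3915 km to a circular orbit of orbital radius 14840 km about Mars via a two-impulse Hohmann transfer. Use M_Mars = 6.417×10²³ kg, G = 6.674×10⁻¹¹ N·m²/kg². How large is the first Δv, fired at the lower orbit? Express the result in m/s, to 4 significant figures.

Δv ≈ 853.3 m/s

μ = GM = 6.674×10⁻¹¹ × 6.417×10²³ = 4.283×10¹³ m³/s².
r₁ = 3915 km = 3.915×10⁶ m.
r₂ = 14840 km = 1.484×10⁷ m.
Transfer ellipse a_t = (r₁ + r₂)/2 = 9.378×10⁶ m.
At r₁: circular v_c1 = √(μ/r₁) = 3307 m/s; transfer-periapsis v_p = √[μ(2/r₁ − 1/a_t)] = 4161 m/s.
Δv₁ = v_p − v_c1 = 853.3 m/s.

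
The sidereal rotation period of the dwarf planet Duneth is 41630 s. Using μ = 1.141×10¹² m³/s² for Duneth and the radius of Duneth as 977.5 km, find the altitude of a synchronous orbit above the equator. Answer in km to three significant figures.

h_sync ≈ 2710 km

A synchronous orbit has period T, so by Kepler's third law a = (μT²/4π²)^(1/3).
μT²/4π² = 1.141×10¹² × (4.163×10⁴)² / 39.48 = 5.009×10¹⁹ m³.
a = 3.686×10⁶ m = 3686.2 km.
Altitude h = a − R = 3686.2 − 977.5 = 2708.7 km.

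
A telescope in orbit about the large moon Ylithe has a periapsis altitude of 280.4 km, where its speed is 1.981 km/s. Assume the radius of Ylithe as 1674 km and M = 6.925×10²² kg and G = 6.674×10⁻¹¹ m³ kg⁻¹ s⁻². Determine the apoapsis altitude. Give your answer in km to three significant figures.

μ = GM = 6.674×10⁻¹¹ × 6.925×10²² = 4.622×10¹² m³/s².
r_p = 1674 + 280.4 = 1954.4 km = 1.954×10⁶ m.
Specific energy ε = v²/2 − μ/r = -4.026×10⁵ J/kg, so a = −μ/(2ε) = 5.740×10⁶ m.
The apsides satisfy r_p + r_a = 2a, so the apoapsis radius is 2a − r_p = 9.525×10⁶ m = 9525.1 km.
Apoapsis altitude = 9525.1 − 1674 = 7851.1 km.

apoapsis altitude ≈ 7850 km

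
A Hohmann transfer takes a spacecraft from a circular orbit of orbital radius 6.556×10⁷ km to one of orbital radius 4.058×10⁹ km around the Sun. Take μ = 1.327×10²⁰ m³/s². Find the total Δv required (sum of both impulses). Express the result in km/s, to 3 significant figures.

r₁ = 6.556×10⁷ km = 6.556×10¹⁰ m.
r₂ = 4.058×10⁹ km = 4.058×10¹² m.
Transfer ellipse a_t = (r₁ + r₂)/2 = 2.062×10¹² m.
At r₁: circular v_c1 = √(μ/r₁) = 44990 m/s; transfer-perihelion v_p = √[μ(2/r₁ − 1/a_t)] = 63120 m/s.
Δv₁ = v_p − v_c1 = 18130 m/s.
At r₂: circular v_c2 = √(μ/r₂) = 5718 m/s; transfer-aphelion v_a = √[μ(2/r₂ − 1/a_t)] = 1020 m/s.
Δv₂ = v_c2 − v_a = 4699 m/s.
Total Δv = Δv₁ + Δv₂ = 22830 m/s = 22.83 km/s.

Δv_total ≈ 22.8 km/s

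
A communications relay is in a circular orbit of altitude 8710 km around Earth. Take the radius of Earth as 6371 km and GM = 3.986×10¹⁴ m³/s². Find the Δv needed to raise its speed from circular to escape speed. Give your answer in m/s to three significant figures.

Δv ≈ 2130 m/s

r = 6371 + 8710 = 15081 km = 1.5081×10⁷ m.
Circular speed v_c = √(μ/r) = 5141 m/s.
Escape speed v_esc = √(2μ/r) = √2 × v_c = 7271 m/s.
Δv = v_esc − v_c = 2130 m/s.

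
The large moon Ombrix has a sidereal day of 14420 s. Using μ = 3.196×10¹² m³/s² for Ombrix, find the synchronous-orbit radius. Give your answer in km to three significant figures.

A synchronous orbit has period T, so by Kepler's third law a = (μT²/4π²)^(1/3).
μT²/4π² = 3.196×10¹² × (1.442×10⁴)² / 39.48 = 1.683×10¹⁹ m³.
a = 2.563×10⁶ m = 2562.9 km.

r_sync ≈ 2560 km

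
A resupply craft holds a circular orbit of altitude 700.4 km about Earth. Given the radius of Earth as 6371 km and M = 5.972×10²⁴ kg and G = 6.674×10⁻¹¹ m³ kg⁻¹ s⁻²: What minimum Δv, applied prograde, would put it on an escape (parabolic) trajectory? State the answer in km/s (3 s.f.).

Δv ≈ 3.11 km/s

μ = GM = 6.674×10⁻¹¹ × 5.972×10²⁴ = 3.986×10¹⁴ m³/s².
r = 6371 + 700.4 = 7071.4 km = 7.0714×10⁶ m.
Circular speed v_c = √(μ/r) = 7508 m/s.
Escape speed v_esc = √(2μ/r) = √2 × v_c = 10620 m/s.
Δv = v_esc − v_c = 3110 m/s = 3.110 km/s.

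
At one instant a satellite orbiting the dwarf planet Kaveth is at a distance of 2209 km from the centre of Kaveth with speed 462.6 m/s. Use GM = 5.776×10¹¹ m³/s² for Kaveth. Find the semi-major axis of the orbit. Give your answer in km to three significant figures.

a ≈ 1870 km

r = 2.209×10⁶ m.
Specific orbital energy ε = v²/2 − μ/r = (462.6)²/2 − 5.776×10¹¹/2.209×10⁶ = -1.545×10⁵ J/kg.
Since ε = −μ/(2a), a = −μ/(2ε) = 1.870×10⁶ m = 1869.5 km.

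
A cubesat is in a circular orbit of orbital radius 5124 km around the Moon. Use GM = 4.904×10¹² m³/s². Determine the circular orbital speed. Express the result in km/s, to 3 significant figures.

r = 5124 km = 5.124×10⁶ m.
For a circular orbit v = √(μ/r) = √(4.904×10¹² / 5.124×10⁶) = √(9.571×10⁵) = 978.3 m/s.
That is 0.9783 km/s.

v ≈ 0.978 km/s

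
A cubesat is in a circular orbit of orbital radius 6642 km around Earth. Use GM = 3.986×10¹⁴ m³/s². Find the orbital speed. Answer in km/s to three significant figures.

v ≈ 7.75 km/s

r = 6642 km = 6.642×10⁶ m.
For a circular orbit v = √(μ/r) = √(3.986×10¹⁴ / 6.642×10⁶) = √(6.001×10⁷) = 7747 m/s.
That is 7.747 km/s.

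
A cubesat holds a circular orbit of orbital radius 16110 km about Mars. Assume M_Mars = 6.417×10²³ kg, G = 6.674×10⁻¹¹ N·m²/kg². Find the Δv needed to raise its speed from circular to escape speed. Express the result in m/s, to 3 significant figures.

Δv ≈ 675 m/s

μ = GM = 6.674×10⁻¹¹ × 6.417×10²³ = 4.283×10¹³ m³/s².
r = 16110 km = 1.611×10⁷ m.
Circular speed v_c = √(μ/r) = 1630 m/s.
Escape speed v_esc = √(2μ/r) = √2 × v_c = 2306 m/s.
Δv = v_esc − v_c = 675.4 m/s.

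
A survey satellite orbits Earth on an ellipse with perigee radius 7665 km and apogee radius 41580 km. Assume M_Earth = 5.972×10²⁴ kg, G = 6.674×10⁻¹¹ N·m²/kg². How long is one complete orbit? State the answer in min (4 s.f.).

μ = GM = 6.674×10⁻¹¹ × 5.972×10²⁴ = 3.986×10¹⁴ m³/s².
Semi-major axis a = (r_p + r_a)/2 = (7665.0 + 41580)/2 = 24622 km = 2.462×10⁷ m.
By Kepler's third law T = 2π√(a³/μ) = 2π × 6.120×10³ = 3.845×10⁴ s.
= 640.9 min.

T ≈ 640.9 min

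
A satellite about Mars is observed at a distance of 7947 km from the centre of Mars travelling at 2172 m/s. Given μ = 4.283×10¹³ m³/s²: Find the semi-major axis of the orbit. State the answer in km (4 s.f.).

r = 7.947×10⁶ m.
Specific orbital energy ε = v²/2 − μ/r = (2172)²/2 − 4.283×10¹³/7.947×10⁶ = -3.031×10⁶ J/kg.
Since ε = −μ/(2a), a = −μ/(2ε) = 7.066×10⁶ m = 7066.1 km.

a ≈ 7066 km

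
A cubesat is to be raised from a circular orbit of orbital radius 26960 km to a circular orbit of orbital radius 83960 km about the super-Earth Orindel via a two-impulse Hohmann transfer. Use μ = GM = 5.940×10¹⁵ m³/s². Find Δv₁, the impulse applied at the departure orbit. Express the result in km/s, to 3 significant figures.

Δv ≈ 3.42 km/s

r₁ = 26960 km = 2.696×10⁷ m.
r₂ = 83960 km = 8.396×10⁷ m.
Transfer ellipse a_t = (r₁ + r₂)/2 = 5.546×10⁷ m.
At r₁: circular v_c1 = √(μ/r₁) = 14840 m/s; transfer-periapsis v_p = √[μ(2/r₁ − 1/a_t)] = 18260 m/s.
Δv₁ = v_p − v_c1 = 3420 m/s.
= 3.420 km/s.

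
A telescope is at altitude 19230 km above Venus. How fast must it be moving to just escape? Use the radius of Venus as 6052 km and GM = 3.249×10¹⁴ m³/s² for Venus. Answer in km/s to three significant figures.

v_esc ≈ 5.07 km/s

r = 6052 + 19230 = 25282 km = 2.5282×10⁷ m.
Escape speed v_esc = √(2μ/r) = √(2 × 3.249×10¹⁴ / 2.528×10⁷) = √(2.570×10⁷) = 5070 m/s.
= 5.070 km/s.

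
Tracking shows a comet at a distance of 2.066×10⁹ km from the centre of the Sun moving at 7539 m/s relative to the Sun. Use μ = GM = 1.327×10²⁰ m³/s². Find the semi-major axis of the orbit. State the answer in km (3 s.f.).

a ≈ 1.85×10⁹ km

r = 2.066×10¹² m.
Vis-viva rearranged: 1/a = 2/r − v²/μ = 9.681×10⁻¹³ − 4.283×10⁻¹³ = 5.397×10⁻¹³ m⁻¹.
a = 1.853×10¹² m = 1.8527×10⁹ km.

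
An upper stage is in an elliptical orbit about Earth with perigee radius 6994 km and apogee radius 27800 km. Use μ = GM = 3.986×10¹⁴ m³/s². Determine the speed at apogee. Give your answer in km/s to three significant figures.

v ≈ 2.40 km/s

Semi-major axis a = (r_p + r_a)/2 = 17397 km = 1.740×10⁷ m.
Vis-viva: v² = μ(2/r − 1/a) = 3.986×10¹⁴ × (7.194×10⁻⁸ − 5.748×10⁻⁸) = 5.764×10⁶ m²/s².
v = 2401 m/s = 2.401 km/s.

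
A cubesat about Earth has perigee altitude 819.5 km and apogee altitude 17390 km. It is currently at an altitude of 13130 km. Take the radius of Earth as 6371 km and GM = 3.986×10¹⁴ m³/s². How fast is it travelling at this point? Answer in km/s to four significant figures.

v ≈ 3.889 km/s

r_p = 6371 + 819.5 = 7190.5 km = 7.1905×10⁶ m.
r_a = 6371 + 17390 = 23761 km = 2.3761×10⁷ m.
r = 6371 + 13130 = 19501 km = 1.950×10⁷ m.
Semi-major axis a = (r_p + r_a)/2 = 15476 km = 1.548×10⁷ m.
Vis-viva: v² = μ(2/r − 1/a) = 3.986×10¹⁴ × (1.026×10⁻⁷ − 6.462×10⁻⁸) = 1.512×10⁷ m²/s².
v = 3889 m/s = 3.889 km/s.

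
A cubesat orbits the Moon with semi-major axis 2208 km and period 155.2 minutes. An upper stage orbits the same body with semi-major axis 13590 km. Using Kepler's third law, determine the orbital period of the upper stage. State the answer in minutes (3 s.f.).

Kepler's third law: T² ∝ a³, so T₂ = T₁ (a₂/a₁)^(3/2).
a₂/a₁ = 6.155, (a₂/a₁)^(3/2) = 15.27.
T₂ = 155.2 × 15.27 = 2370 minutes.

T₂ ≈ 2370 minutes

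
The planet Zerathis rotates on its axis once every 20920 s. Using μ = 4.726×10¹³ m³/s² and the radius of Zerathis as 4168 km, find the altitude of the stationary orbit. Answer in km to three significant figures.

h_sync ≈ 3890 km

A synchronous orbit has period T, so by Kepler's third law a = (μT²/4π²)^(1/3).
μT²/4π² = 4.726×10¹³ × (2.092×10⁴)² / 39.48 = 5.239×10²⁰ m³.
a = 8.062×10⁶ m = 8061.6 km.
Altitude h = a − R = 8061.6 − 4168 = 3893.6 km.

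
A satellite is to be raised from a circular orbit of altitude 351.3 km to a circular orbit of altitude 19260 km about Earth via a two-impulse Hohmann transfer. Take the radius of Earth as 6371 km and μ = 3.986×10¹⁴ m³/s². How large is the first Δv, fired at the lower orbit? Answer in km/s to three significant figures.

Δv ≈ 1.99 km/s

r₁ = 6371 + 351.3 = 6722.3 km = 6.7223×10⁶ m.
r₂ = 6371 + 19260 = 25631 km = 2.5631×10⁷ m.
Transfer ellipse a_t = (r₁ + r₂)/2 = 1.618×10⁷ m.
At r₁: circular v_c1 = √(μ/r₁) = 7700 m/s; transfer-perigee v_p = √[μ(2/r₁ − 1/a_t)] = 9693 m/s.
Δv₁ = v_p − v_c1 = 1992 m/s.
= 1.992 km/s.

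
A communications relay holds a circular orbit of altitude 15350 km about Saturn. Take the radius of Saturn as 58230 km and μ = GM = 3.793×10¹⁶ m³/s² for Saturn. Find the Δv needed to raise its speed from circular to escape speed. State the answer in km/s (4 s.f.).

r = 58230 + 15350 = 73580 km = 7.3580×10⁷ m.
Circular speed v_c = √(μ/r) = 22700 m/s.
Escape speed v_esc = √(2μ/r) = √2 × v_c = 32110 m/s.
Δv = v_esc − v_c = 9405 m/s = 9.405 km/s.

Δv ≈ 9.405 km/s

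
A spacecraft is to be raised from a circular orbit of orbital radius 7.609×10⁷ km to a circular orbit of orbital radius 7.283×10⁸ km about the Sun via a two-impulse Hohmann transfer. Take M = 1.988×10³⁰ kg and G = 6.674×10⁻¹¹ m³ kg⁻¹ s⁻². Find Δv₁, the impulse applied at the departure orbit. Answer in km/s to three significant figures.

μ = GM = 6.674×10⁻¹¹ × 1.988×10³⁰ = 1.327×10²⁰ m³/s².
r₁ = 7.609×10⁷ km = 7.609×10¹⁰ m.
r₂ = 7.283×10⁸ km = 7.283×10¹¹ m.
Transfer ellipse a_t = (r₁ + r₂)/2 = 4.022×10¹¹ m.
At r₁: circular v_c1 = √(μ/r₁) = 41760 m/s; transfer-perihelion v_p = √[μ(2/r₁ − 1/a_t)] = 56190 m/s.
Δv₁ = v_p − v_c1 = 14430 m/s.
= 14.43 km/s.

Δv ≈ 14.4 km/s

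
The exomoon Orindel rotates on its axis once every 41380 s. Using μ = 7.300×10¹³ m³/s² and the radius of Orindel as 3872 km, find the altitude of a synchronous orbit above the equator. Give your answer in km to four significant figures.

h_sync ≈ 10810 km

A synchronous orbit has period T, so by Kepler's third law a = (μT²/4π²)^(1/3).
μT²/4π² = 7.300×10¹³ × (4.138×10⁴)² / 39.48 = 3.166×10²¹ m³.
a = 1.468×10⁷ m = 14684 km.
Altitude h = a − R = 14684 − 3872 = 10812 km.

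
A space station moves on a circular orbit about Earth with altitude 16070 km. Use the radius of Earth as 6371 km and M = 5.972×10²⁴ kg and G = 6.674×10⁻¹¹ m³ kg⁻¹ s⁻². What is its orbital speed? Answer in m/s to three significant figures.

μ = GM = 6.674×10⁻¹¹ × 5.972×10²⁴ = 3.986×10¹⁴ m³/s².
r = 6371 + 16070 = 22441 km = 2.2441×10⁷ m.
For a circular orbit v = √(μ/r) = √(3.986×10¹⁴ / 2.244×10⁷) = √(1.776×10⁷) = 4214 m/s.

v ≈ 4210 m/s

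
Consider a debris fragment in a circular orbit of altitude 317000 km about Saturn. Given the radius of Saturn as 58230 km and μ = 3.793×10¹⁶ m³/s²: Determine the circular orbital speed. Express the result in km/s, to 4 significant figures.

v ≈ 10.05 km/s

r = 58230 + 317000 = 375230 km = 3.7523×10⁸ m.
For a circular orbit v = √(μ/r) = √(3.793×10¹⁶ / 3.752×10⁸) = √(1.011×10⁸) = 10050 m/s.
That is 10.05 km/s.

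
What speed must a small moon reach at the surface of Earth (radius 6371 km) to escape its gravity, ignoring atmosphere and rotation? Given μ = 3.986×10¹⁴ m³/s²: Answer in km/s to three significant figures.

v_esc ≈ 11.2 km/s

r = R = 6.371×10⁶ m.
Escape speed v_esc = √(2μ/r) = √(2 × 3.986×10¹⁴ / 6.371×10⁶) = √(1.251×10⁸) = 11190 m/s.
= 11.19 km/s.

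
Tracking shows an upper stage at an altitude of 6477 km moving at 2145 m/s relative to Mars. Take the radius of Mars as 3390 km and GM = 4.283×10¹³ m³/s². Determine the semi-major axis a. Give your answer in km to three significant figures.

r = 3390 + 6477 = 9867.0 km = 9.867×10⁶ m.
Vis-viva rearranged: 1/a = 2/r − v²/μ = 2.027×10⁻⁷ − 1.074×10⁻⁷ = 9.527×10⁻⁸ m⁻¹.
a = 1.050×10⁷ m = 10496 km.

a ≈ 10500 km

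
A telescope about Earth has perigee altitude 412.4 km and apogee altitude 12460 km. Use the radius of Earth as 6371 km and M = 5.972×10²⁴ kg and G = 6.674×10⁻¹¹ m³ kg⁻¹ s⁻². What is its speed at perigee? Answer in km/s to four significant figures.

v ≈ 9.295 km/s

μ = GM = 6.674×10⁻¹¹ × 5.972×10²⁴ = 3.986×10¹⁴ m³/s².
r_p = 6371 + 412.4 = 6783.4 km = 6.7834×10⁶ m.
r_a = 6371 + 12460 = 18831 km = 1.8831×10⁷ m.
Semi-major axis a = (r_p + r_a)/2 = 12807 km = 1.281×10⁷ m.
Vis-viva: v² = μ(2/r − 1/a) = 3.986×10¹⁴ × (2.948×10⁻⁷ − 7.808×10⁻⁸) = 8.639×10⁷ m²/s².
v = 9295 m/s = 9.295 km/s.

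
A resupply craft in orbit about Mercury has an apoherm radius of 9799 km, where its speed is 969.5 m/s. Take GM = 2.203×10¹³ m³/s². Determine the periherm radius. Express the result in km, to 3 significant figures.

periherm radius ≈ 2590 km

r_a = 9.799×10⁶ m.
Specific energy ε = v²/2 − μ/r = -1.778×10⁶ J/kg, so a = −μ/(2ε) = 6.194×10⁶ m.
The apsides satisfy r_p + r_a = 2a, so the periherm radius is 2a − r_a = 2.590×10⁶ m = 2589.8 km.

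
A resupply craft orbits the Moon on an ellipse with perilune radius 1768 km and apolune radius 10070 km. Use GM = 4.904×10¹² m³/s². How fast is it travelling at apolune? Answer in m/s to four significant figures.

Semi-major axis a = (r_p + r_a)/2 = 5919.0 km = 5.919×10⁶ m.
Vis-viva: v² = μ(2/r − 1/a) = 4.904×10¹² × (1.986×10⁻⁷ − 1.689×10⁻⁷) = 1.455×10⁵ m²/s².
v = 381.4 m/s.

v ≈ 381.4 m/s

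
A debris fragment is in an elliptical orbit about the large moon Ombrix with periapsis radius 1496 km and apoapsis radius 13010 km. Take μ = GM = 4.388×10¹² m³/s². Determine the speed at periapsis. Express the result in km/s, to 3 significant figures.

v ≈ 2.29 km/s

Semi-major axis a = (r_p + r_a)/2 = 7253.0 km = 7.253×10⁶ m.
Vis-viva: v² = μ(2/r − 1/a) = 4.388×10¹² × (1.337×10⁻⁶ − 1.379×10⁻⁷) = 5.261×10⁶ m²/s².
v = 2294 m/s = 2.294 km/s.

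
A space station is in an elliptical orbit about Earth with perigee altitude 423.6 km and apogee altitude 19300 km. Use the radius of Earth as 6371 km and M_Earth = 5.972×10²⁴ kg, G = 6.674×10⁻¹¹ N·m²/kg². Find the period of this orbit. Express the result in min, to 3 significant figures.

T ≈ 343 min

μ = GM = 6.674×10⁻¹¹ × 5.972×10²⁴ = 3.986×10¹⁴ m³/s².
r_p = 6371 + 423.6 = 6794.6 km = 6.7946×10⁶ m.
r_a = 6371 + 19300 = 25671 km = 2.5671×10⁷ m.
Semi-major axis a = (r_p + r_a)/2 = (6794.6 + 25671)/2 = 16233 km = 1.623×10⁷ m.
By Kepler's third law T = 2π√(a³/μ) = 2π × 3.276×10³ = 2.058×10⁴ s.
= 343.1 min.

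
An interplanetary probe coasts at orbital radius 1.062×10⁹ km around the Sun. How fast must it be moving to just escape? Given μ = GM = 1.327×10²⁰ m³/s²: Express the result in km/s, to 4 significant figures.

r = 1.062×10⁹ km = 1.062×10¹² m.
Escape speed v_esc = √(2μ/r) = √(2 × 1.327×10²⁰ / 1.062×10¹²) = √(2.499×10⁸) = 15810 m/s.
= 15.81 km/s.

v_esc ≈ 15.81 km/s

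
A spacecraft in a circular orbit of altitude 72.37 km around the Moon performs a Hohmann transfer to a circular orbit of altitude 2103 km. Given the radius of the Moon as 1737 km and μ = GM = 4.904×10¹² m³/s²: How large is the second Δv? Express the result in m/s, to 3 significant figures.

Δv ≈ 226 m/s

r₁ = 1737 + 72.37 = 1809.4 km = 1.8094×10⁶ m.
r₂ = 1737 + 2103 = 3840.0 km = 3.8400×10⁶ m.
Transfer ellipse a_t = (r₁ + r₂)/2 = 2.825×10⁶ m.
At r₁: circular v_c1 = √(μ/r₁) = 1646 m/s; transfer-perilune v_p = √[μ(2/r₁ − 1/a_t)] = 1920 m/s.
At r₂: circular v_c2 = √(μ/r₂) = 1130 m/s; transfer-apolune v_a = √[μ(2/r₂ − 1/a_t)] = 904.5 m/s.
Δv₂ = v_c2 − v_a = 225.6 m/s.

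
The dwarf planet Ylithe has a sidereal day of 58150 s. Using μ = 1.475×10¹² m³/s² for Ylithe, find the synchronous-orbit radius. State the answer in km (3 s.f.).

r_sync ≈ 5020 km

A synchronous orbit has period T, so by Kepler's third law a = (μT²/4π²)^(1/3).
μT²/4π² = 1.475×10¹² × (5.815×10⁴)² / 39.48 = 1.263×10²⁰ m³.
a = 5.018×10⁶ m = 5017.8 km.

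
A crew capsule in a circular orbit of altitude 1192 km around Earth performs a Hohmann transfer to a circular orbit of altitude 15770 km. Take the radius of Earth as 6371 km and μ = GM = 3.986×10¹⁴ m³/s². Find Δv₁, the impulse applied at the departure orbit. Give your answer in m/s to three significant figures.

Δv ≈ 1600 m/s

r₁ = 6371 + 1192 = 7563.0 km = 7.5630×10⁶ m.
r₂ = 6371 + 15770 = 22141 km = 2.2141×10⁷ m.
Transfer ellipse a_t = (r₁ + r₂)/2 = 1.485×10⁷ m.
At r₁: circular v_c1 = √(μ/r₁) = 7260 m/s; transfer-perigee v_p = √[μ(2/r₁ − 1/a_t)] = 8864 m/s.
Δv₁ = v_p − v_c1 = 1604 m/s.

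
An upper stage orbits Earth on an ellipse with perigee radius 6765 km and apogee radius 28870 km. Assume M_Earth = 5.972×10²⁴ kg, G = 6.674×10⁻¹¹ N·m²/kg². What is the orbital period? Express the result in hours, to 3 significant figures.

μ = GM = 6.674×10⁻¹¹ × 5.972×10²⁴ = 3.986×10¹⁴ m³/s².
Semi-major axis a = (r_p + r_a)/2 = (6765.0 + 28870)/2 = 17818 km = 1.782×10⁷ m.
By Kepler's third law T = 2π√(a³/μ) = 2π × 3.767×10³ = 2.367×10⁴ s.
= 6.575 hours.

T ≈ 6.57 hours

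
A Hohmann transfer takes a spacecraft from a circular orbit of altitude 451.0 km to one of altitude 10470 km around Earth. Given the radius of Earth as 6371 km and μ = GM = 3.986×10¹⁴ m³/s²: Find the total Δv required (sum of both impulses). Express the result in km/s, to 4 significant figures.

Δv_total ≈ 2.647 km/s

r₁ = 6371 + 451.0 = 6822.0 km = 6.8220×10⁶ m.
r₂ = 6371 + 10470 = 16841 km = 1.6841×10⁷ m.
Transfer ellipse a_t = (r₁ + r₂)/2 = 1.183×10⁷ m.
At r₁: circular v_c1 = √(μ/r₁) = 7644 m/s; transfer-perigee v_p = √[μ(2/r₁ − 1/a_t)] = 9120 m/s.
Δv₁ = v_p − v_c1 = 1476 m/s.
At r₂: circular v_c2 = √(μ/r₂) = 4865 m/s; transfer-apogee v_a = √[μ(2/r₂ − 1/a_t)] = 3694 m/s.
Δv₂ = v_c2 − v_a = 1171 m/s.
Total Δv = Δv₁ + Δv₂ = 2647 m/s = 2.647 km/s.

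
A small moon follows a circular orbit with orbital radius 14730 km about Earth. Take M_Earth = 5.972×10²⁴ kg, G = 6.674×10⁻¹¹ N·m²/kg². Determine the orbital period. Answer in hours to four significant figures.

μ = GM = 6.674×10⁻¹¹ × 5.972×10²⁴ = 3.986×10¹⁴ m³/s².
r = 14730 km = 1.473×10⁷ m.
Kepler's third law: T = 2π√(r³/μ) = 2π√((1.473×10⁷)³ / 3.986×10¹⁴).
r³/μ = 8.019×10⁶ s², so T = 2π × 2.832×10³ = 1.779×10⁴ s.
Converting: 1.779×10⁴ s ÷ 3600 = 4.942 hours.

T ≈ 4.942 hours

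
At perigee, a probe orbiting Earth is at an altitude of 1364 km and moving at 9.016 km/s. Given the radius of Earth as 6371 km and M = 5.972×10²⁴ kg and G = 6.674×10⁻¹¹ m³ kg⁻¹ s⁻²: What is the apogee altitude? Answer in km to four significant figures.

apogee altitude ≈ 22510 km

μ = GM = 6.674×10⁻¹¹ × 5.972×10²⁴ = 3.986×10¹⁴ m³/s².
r_p = 6371 + 1364 = 7735.0 km = 7.735×10⁶ m.
Specific energy ε = v²/2 − μ/r = -1.088×10⁷ J/kg, so a = −μ/(2ε) = 1.831×10⁷ m.
The apsides satisfy r_p + r_a = 2a, so the apogee radius is 2a − r_p = 2.888×10⁷ m = 28884 km.
Apogee altitude = 28884 − 6371 = 22513 km.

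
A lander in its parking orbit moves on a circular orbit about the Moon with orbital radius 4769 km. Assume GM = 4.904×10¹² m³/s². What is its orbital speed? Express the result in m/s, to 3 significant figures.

r = 4769 km = 4.769×10⁶ m.
For a circular orbit v = √(μ/r) = √(4.904×10¹² / 4.769×10⁶) = √(1.028×10⁶) = 1014 m/s.

v ≈ 1010 m/s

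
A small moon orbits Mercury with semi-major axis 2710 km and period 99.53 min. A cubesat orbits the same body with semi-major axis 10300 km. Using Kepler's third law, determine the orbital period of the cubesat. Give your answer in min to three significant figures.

Kepler's third law: T² ∝ a³, so T₂ = T₁ (a₂/a₁)^(3/2).
a₂/a₁ = 3.801, (a₂/a₁)^(3/2) = 7.410.
T₂ = 99.53 × 7.410 = 737.5 min.

T₂ ≈ 737 min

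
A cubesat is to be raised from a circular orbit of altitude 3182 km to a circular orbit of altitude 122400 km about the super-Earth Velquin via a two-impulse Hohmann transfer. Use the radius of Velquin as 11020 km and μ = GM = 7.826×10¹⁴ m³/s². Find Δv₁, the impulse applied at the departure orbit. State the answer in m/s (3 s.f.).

r₁ = 11020 + 3182 = 14202 km = 1.4202×10⁷ m.
r₂ = 11020 + 122400 = 133420 km = 1.3342×10⁸ m.
Transfer ellipse a_t = (r₁ + r₂)/2 = 7.381×10⁷ m.
At r₁: circular v_c1 = √(μ/r₁) = 7423 m/s; transfer-periapsis v_p = √[μ(2/r₁ − 1/a_t)] = 9980 m/s.
Δv₁ = v_p − v_c1 = 2557 m/s.

Δv ≈ 2560 m/s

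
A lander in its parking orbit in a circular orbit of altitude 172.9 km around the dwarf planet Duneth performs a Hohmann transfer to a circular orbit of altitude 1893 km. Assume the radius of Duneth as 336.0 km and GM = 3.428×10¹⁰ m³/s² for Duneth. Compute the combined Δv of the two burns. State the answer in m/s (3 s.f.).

Δv_total ≈ 120 m/s

r₁ = 336.0 + 172.9 = 508.90 km = 5.0890×10⁵ m.
r₂ = 336.0 + 1893 = 2229.0 km = 2.2290×10⁶ m.
Transfer ellipse a_t = (r₁ + r₂)/2 = 1.369×10⁶ m.
At r₁: circular v_c1 = √(μ/r₁) = 259.5 m/s; transfer-periapsis v_p = √[μ(2/r₁ − 1/a_t)] = 331.2 m/s.
Δv₁ = v_p − v_c1 = 71.64 m/s.
At r₂: circular v_c2 = √(μ/r₂) = 124.0 m/s; transfer-apoapsis v_a = √[μ(2/r₂ − 1/a_t)] = 75.61 m/s.
Δv₂ = v_c2 − v_a = 48.40 m/s.
Total Δv = Δv₁ + Δv₂ = 120.0 m/s.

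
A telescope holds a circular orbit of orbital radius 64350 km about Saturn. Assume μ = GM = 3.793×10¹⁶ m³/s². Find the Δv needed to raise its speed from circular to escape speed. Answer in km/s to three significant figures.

Δv ≈ 10.1 km/s

r = 64350 km = 6.435×10⁷ m.
Circular speed v_c = √(μ/r) = 24280 m/s.
Escape speed v_esc = √(2μ/r) = √2 × v_c = 34330 m/s.
Δv = v_esc − v_c = 10060 m/s = 10.06 km/s.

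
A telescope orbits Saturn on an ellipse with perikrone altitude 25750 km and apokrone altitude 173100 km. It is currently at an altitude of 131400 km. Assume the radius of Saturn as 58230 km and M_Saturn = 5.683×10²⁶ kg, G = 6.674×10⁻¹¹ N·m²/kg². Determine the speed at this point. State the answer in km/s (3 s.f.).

v ≈ 12.6 km/s

μ = GM = 6.674×10⁻¹¹ × 5.683×10²⁶ = 3.793×10¹⁶ m³/s².
r_p = 58230 + 25750 = 83980 km = 8.3980×10⁷ m.
r_a = 58230 + 173100 = 231330 km = 2.3133×10⁸ m.
r = 58230 + 131400 = 1.8963×10⁵ km = 1.896×10⁸ m.
Semi-major axis a = (r_p + r_a)/2 = 1.5766×10⁵ km = 1.577×10⁸ m.
Vis-viva: v² = μ(2/r − 1/a) = 3.793×10¹⁶ × (1.055×10⁻⁸ − 6.343×10⁻⁹) = 1.594×10⁸ m²/s².
v = 12630 m/s = 12.63 km/s.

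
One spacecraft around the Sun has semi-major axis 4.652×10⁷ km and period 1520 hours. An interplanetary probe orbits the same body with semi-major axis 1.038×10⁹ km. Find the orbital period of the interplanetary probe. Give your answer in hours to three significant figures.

T₂ ≈ 1.60×10⁵ hours

Kepler's third law: T² ∝ a³, so T₂ = T₁ (a₂/a₁)^(3/2).
a₂/a₁ = 22.31, (a₂/a₁)^(3/2) = 105.4.
T₂ = 1520 × 105.4 = 1.602×10⁵ hours.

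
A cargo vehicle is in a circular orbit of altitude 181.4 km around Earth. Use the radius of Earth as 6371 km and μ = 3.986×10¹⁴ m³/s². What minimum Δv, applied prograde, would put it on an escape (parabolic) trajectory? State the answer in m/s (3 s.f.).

Δv ≈ 3230 m/s

r = 6371 + 181.4 = 6552.4 km = 6.5524×10⁶ m.
Circular speed v_c = √(μ/r) = 7800 m/s.
Escape speed v_esc = √(2μ/r) = √2 × v_c = 11030 m/s.
Δv = v_esc − v_c = 3231 m/s.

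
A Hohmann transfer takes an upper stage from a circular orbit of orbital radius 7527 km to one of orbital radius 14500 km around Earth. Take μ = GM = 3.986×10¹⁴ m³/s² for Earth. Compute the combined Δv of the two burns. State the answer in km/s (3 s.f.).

r₁ = 7527 km = 7.527×10⁶ m.
r₂ = 14500 km = 1.450×10⁷ m.
Transfer ellipse a_t = (r₁ + r₂)/2 = 1.101×10⁷ m.
At r₁: circular v_c1 = √(μ/r₁) = 7277 m/s; transfer-perigee v_p = √[μ(2/r₁ − 1/a_t)] = 8350 m/s.
Δv₁ = v_p − v_c1 = 1073 m/s.
At r₂: circular v_c2 = √(μ/r₂) = 5243 m/s; transfer-apogee v_a = √[μ(2/r₂ − 1/a_t)] = 4334 m/s.
Δv₂ = v_c2 − v_a = 908.6 m/s.
Total Δv = Δv₁ + Δv₂ = 1981 m/s = 1.981 km/s.

Δv_total ≈ 1.98 km/s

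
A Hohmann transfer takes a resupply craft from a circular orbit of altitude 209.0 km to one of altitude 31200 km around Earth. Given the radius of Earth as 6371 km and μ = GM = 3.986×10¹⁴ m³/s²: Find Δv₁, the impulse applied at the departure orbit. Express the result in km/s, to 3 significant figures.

r₁ = 6371 + 209.0 = 6580.0 km = 6.5800×10⁶ m.
r₂ = 6371 + 31200 = 37571 km = 3.7571×10⁷ m.
Transfer ellipse a_t = (r₁ + r₂)/2 = 2.208×10⁷ m.
At r₁: circular v_c1 = √(μ/r₁) = 7783 m/s; transfer-perigee v_p = √[μ(2/r₁ − 1/a_t)] = 10150 m/s.
Δv₁ = v_p − v_c1 = 2371 m/s.
= 2.371 km/s.

Δv ≈ 2.37 km/s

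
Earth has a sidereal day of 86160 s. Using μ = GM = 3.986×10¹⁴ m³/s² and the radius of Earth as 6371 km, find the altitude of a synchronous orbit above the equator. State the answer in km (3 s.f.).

A synchronous orbit has period T, so by Kepler's third law a = (μT²/4π²)^(1/3).
μT²/4π² = 3.986×10¹⁴ × (8.616×10⁴)² / 39.48 = 7.495×10²² m³.
a = 4.216×10⁷ m = 42163 km.
Altitude h = a − R = 42163 − 6371 = 35792 km.

h_sync ≈ 35800 km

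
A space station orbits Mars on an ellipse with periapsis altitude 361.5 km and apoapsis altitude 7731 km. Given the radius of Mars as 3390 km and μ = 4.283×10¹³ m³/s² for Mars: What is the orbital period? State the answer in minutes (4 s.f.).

T ≈ 324.5 minutes

r_p = 3390 + 361.5 = 3751.5 km = 3.7515×10⁶ m.
r_a = 3390 + 7731 = 11121 km = 1.1121×10⁷ m.
Semi-major axis a = (r_p + r_a)/2 = (3751.5 + 11121)/2 = 7436.2 km = 7.436×10⁶ m.
By Kepler's third law T = 2π√(a³/μ) = 2π × 3.099×10³ = 1.947×10⁴ s.
= 324.5 minutes.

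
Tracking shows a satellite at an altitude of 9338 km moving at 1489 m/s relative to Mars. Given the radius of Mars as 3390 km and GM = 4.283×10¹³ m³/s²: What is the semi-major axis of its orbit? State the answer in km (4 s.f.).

a ≈ 9491 km

r = 3390 + 9338 = 12728 km = 1.273×10⁷ m.
Vis-viva rearranged: 1/a = 2/r − v²/μ = 1.571×10⁻⁷ − 5.177×10⁻⁸ = 1.054×10⁻⁷ m⁻¹.
a = 9.491×10⁶ m = 9490.5 km.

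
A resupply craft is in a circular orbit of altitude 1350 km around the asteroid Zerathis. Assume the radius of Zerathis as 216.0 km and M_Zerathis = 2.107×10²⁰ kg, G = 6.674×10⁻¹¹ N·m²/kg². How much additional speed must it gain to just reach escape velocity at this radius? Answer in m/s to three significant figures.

Δv ≈ 39.3 m/s

μ = GM = 6.674×10⁻¹¹ × 2.107×10²⁰ = 1.406×10¹⁰ m³/s².
r = 216.0 + 1350 = 1566.0 km = 1.5660×10⁶ m.
Circular speed v_c = √(μ/r) = 94.76 m/s.
Escape speed v_esc = √(2μ/r) = √2 × v_c = 134.0 m/s.
Δv = v_esc − v_c = 39.25 m/s.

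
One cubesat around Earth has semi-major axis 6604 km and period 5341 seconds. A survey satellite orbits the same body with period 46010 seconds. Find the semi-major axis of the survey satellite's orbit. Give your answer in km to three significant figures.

a₂ ≈ 27800 km

Kepler's third law: a³ ∝ T², so a₂ = a₁ (T₂/T₁)^(2/3).
T₂/T₁ = 8.614, (T₂/T₁)^(2/3) = 4.202.
a₂ = 6604 × 4.202 = 27750 km.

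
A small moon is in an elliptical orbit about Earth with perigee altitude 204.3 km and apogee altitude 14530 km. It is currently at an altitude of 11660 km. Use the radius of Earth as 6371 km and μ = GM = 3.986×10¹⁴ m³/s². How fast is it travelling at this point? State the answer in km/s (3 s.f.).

v ≈ 3.90 km/s

r_p = 6371 + 204.3 = 6575.3 km = 6.5753×10⁶ m.
r_a = 6371 + 14530 = 20901 km = 2.0901×10⁷ m.
r = 6371 + 11660 = 18031 km = 1.803×10⁷ m.
Semi-major axis a = (r_p + r_a)/2 = 13738 km = 1.374×10⁷ m.
Vis-viva: v² = μ(2/r − 1/a) = 3.986×10¹⁴ × (1.109×10⁻⁷ − 7.279×10⁻⁸) = 1.520×10⁷ m²/s².
v = 3899 m/s = 3.899 km/s.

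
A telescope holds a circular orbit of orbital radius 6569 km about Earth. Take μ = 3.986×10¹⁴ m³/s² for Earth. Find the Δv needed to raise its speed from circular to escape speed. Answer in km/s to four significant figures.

r = 6569 km = 6.569×10⁶ m.
Circular speed v_c = √(μ/r) = 7790 m/s.
Escape speed v_esc = √(2μ/r) = √2 × v_c = 11020 m/s.
Δv = v_esc − v_c = 3227 m/s = 3.227 km/s.

Δv ≈ 3.227 km/s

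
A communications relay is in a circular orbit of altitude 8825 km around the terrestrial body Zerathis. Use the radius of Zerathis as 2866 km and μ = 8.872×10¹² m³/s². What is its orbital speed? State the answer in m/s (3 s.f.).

v ≈ 871 m/s

r = 2866 + 8825 = 11691 km = 1.1691×10⁷ m.
For a circular orbit v = √(μ/r) = √(8.872×10¹² / 1.169×10⁷) = √(7.589×10⁵) = 871.1 m/s.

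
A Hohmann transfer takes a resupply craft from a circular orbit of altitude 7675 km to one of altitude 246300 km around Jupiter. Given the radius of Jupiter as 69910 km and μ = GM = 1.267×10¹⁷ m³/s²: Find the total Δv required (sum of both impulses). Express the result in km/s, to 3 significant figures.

r₁ = 69910 + 7675 = 77585 km = 7.7585×10⁷ m.
r₂ = 69910 + 246300 = 316210 km = 3.1621×10⁸ m.
Transfer ellipse a_t = (r₁ + r₂)/2 = 1.969×10⁸ m.
At r₁: circular v_c1 = √(μ/r₁) = 40410 m/s; transfer-perijove v_p = √[μ(2/r₁ − 1/a_t)] = 51210 m/s.
Δv₁ = v_p − v_c1 = 10800 m/s.
At r₂: circular v_c2 = √(μ/r₂) = 20020 m/s; transfer-apojove v_a = √[μ(2/r₂ − 1/a_t)] = 12570 m/s.
Δv₂ = v_c2 − v_a = 7452 m/s.
Total Δv = Δv₁ + Δv₂ = 18250 m/s = 18.25 km/s.

Δv_total ≈ 18.3 km/s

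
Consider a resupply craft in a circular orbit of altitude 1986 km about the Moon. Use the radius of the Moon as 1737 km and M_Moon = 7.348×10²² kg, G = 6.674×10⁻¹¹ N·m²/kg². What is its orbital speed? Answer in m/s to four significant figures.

μ = GM = 6.674×10⁻¹¹ × 7.348×10²² = 4.904×10¹² m³/s².
r = 1737 + 1986 = 3723.0 km = 3.7230×10⁶ m.
For a circular orbit v = √(μ/r) = √(4.904×10¹² / 3.723×10⁶) = √(1.317×10⁶) = 1148 m/s.

v ≈ 1148 m/s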